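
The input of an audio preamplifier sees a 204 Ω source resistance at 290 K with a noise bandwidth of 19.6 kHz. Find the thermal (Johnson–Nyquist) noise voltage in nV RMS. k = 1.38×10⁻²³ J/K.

V_n = √(4kTRB)
4kTRB = 4 × 1.38×10⁻²³ × 290 × 2.04×10² × 1.96×10⁴ = 6.40×10⁻¹⁴ V²
V_n = √(6.40×10⁻¹⁴) = 2.53×10⁻⁷ V = 253 nV

253 nV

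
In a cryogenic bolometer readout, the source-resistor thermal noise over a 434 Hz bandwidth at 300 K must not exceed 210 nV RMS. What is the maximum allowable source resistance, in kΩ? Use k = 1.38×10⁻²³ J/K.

6.14 kΩ

Johnson–Nyquist: V_n = √(4kTRB) ⇒ R = V_n² / (4kTB)
4kTB = 4 × 1.38×10⁻²³ × 300 × 4.34×10² = 7.19×10⁻¹⁸
R = (2.10×10⁻⁷)² / 7.19×10⁻¹⁸ = 6.14×10³ Ω = 6.14 kΩ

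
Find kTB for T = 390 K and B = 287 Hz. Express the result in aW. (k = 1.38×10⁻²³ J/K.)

P_n = kTB = 1.38×10⁻²³ × 390 × 2.87×10² = 1.54×10⁻¹⁸ W = 1.54 aW

1.54 aW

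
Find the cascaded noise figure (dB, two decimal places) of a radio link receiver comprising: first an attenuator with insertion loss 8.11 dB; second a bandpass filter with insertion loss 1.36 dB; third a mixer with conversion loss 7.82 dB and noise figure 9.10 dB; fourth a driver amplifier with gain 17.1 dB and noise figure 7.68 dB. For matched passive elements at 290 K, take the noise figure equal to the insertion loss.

Convert to linear (a loss of L dB is a gain of −L dB): F_i = 10^(NF_i/10), G_i = 10^(G_i,dB/10)
  Stage 1: F_1 = 10^(8.11/10) = 6.471, G_1 = 10^(−8.11/10) = 0.1545
  Stage 2: F_2 = 10^(1.36/10) = 1.368, G_2 = 10^(−1.36/10) = 0.7311
  Stage 3: F_3 = 10^(9.10/10) = 8.128, G_3 = 10^(−7.82/10) = 0.1652
  Stage 4: F_4 = 10^(7.68/10) = 5.861, G_4 = 10^(17.1/10) = 51.29
Friis cascade:
  F = 6.471 + (1.368 − 1)/0.1545 + (8.128 − 1)/0.1130 + (5.861 − 1)/0.01866 = 332.4
NF = 10 log₁₀(332.4) = 25.22 dB

25.22 dB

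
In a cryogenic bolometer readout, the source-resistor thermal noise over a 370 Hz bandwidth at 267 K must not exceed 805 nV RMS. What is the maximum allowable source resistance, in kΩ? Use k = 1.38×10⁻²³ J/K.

119 kΩ

Johnson–Nyquist: V_n = √(4kTRB) ⇒ R = V_n² / (4kTB)
4kTB = 4 × 1.38×10⁻²³ × 267 × 3.70×10² = 5.45×10⁻¹⁸
R = (8.05×10⁻⁷)² / 5.45×10⁻¹⁸ = 1.19×10⁵ Ω = 119 kΩ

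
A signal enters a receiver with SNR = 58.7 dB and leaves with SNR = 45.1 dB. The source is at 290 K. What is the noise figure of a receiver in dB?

13.6 dB

NF (dB) = SNR_in(dB) − SNR_out(dB) when the source is at T₀
NF = 58.7 − 45.1 = 13.6 dB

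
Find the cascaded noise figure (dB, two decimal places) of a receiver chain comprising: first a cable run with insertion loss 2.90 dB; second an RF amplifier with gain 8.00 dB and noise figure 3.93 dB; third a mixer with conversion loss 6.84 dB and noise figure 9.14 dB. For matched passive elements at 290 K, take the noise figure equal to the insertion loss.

Convert to linear (a loss of L dB is a gain of −L dB): F_i = 10^(NF_i/10), G_i = 10^(G_i,dB/10)
  Stage 1: F_1 = 10^(2.90/10) = 1.950, G_1 = 10^(−2.90/10) = 0.5129
  Stage 2: F_2 = 10^(3.93/10) = 2.472, G_2 = 10^(8.00/10) = 6.310
  Stage 3: F_3 = 10^(9.14/10) = 8.204, G_3 = 10^(−6.84/10) = 0.2070
Friis cascade:
  F = 1.950 + (2.472 − 1)/0.5129 + (8.204 − 1)/3.236 = 7.046
NF = 10 log₁₀(7.046) = 8.48 dB

8.48 dB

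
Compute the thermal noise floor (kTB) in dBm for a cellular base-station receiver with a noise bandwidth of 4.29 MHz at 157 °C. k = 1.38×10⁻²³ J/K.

−105.9 dBm

T = 157 °C + 273.15 = 430.15 K
P_n = kTB = 1.38×10⁻²³ × 430.15 × 4.29×10⁶ = 2.55×10⁻¹⁴ W
In dBm: 10 log₁₀(2.55×10⁻¹⁴ / 10⁻³) = −105.9 dBm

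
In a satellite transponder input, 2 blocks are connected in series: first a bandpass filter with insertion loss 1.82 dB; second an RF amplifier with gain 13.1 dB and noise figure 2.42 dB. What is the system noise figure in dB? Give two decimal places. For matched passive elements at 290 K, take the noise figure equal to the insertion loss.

Convert to linear (a loss of L dB is a gain of −L dB): F_i = 10^(NF_i/10), G_i = 10^(G_i,dB/10)
  Stage 1: F_1 = 10^(1.82/10) = 1.521, G_1 = 10^(−1.82/10) = 0.6577
  Stage 2: F_2 = 10^(2.42/10) = 1.746, G_2 = 10^(13.1/10) = 20.42
Friis cascade:
  F = 1.521 + (1.746 − 1)/0.6577 = 2.655
NF = 10 log₁₀(2.655) = 4.24 dB

4.24 dB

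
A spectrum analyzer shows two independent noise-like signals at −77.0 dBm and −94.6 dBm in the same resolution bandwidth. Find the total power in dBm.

Convert to linear, add, convert back:
P₁ = 2.00×10⁻¹¹ W, P₂ = 3.47×10⁻¹³ W
P_tot = 2.03×10⁻¹¹ W → 10 log₁₀(P_tot / 10⁻³) = −76.9 dBm

−76.9 dBm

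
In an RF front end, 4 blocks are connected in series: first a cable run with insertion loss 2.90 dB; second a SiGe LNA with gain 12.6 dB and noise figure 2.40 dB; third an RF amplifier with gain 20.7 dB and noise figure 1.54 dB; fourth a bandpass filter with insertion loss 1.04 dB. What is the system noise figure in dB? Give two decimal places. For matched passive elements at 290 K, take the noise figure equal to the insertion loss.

5.36 dB

Convert to linear (a loss of L dB is a gain of −L dB): F_i = 10^(NF_i/10), G_i = 10^(G_i,dB/10)
  Stage 1: F_1 = 10^(2.90/10) = 1.950, G_1 = 10^(−2.90/10) = 0.5129
  Stage 2: F_2 = 10^(2.40/10) = 1.738, G_2 = 10^(12.6/10) = 18.20
  Stage 3: F_3 = 10^(1.54/10) = 1.426, G_3 = 10^(20.7/10) = 117.5
  Stage 4: F_4 = 10^(1.04/10) = 1.271, G_4 = 10^(−1.04/10) = 0.7870
Friis cascade:
  F = 1.950 + (1.738 − 1)/0.5129 + (1.426 − 1)/9.333 + (1.271 − 1)/1096 = 3.434
NF = 10 log₁₀(3.434) = 5.36 dB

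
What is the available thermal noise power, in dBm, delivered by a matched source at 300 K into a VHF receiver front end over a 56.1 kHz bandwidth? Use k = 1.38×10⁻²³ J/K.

−126.3 dBm

P_n = kTB = 1.38×10⁻²³ × 300 × 5.61×10⁴ = 2.32×10⁻¹⁶ W
In dBm: 10 log₁₀(2.32×10⁻¹⁶ / 10⁻³) = −126.3 dBm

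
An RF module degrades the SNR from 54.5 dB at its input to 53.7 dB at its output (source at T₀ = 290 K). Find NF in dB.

NF (dB) = SNR_in(dB) − SNR_out(dB) when the source is at T₀
NF = 54.5 − 53.7 = 0.8 dB

0.8 dB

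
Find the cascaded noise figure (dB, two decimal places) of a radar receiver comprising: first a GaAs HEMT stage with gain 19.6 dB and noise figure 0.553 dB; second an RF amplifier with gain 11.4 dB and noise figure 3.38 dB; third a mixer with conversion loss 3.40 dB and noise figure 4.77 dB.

Convert to linear (a loss of L dB is a gain of −L dB): F_i = 10^(NF_i/10), G_i = 10^(G_i,dB/10)
  Stage 1: F_1 = 10^(0.553/10) = 1.136, G_1 = 10^(19.6/10) = 91.20
  Stage 2: F_2 = 10^(3.38/10) = 2.178, G_2 = 10^(11.4/10) = 13.80
  Stage 3: F_3 = 10^(4.77/10) = 2.999, G_3 = 10^(−3.40/10) = 0.4571
Friis cascade:
  F = 1.136 + (2.178 − 1)/91.20 + (2.999 − 1)/1259 = 1.150
NF = 10 log₁₀(1.150) = 0.61 dB

0.61 dB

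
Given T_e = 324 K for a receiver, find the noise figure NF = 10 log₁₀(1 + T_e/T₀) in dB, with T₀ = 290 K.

F = 1 + T_e/T₀ = 1 + 324/290 = 2.11724
NF = 10 log₁₀(2.11724) = 3.26 dB

3.26 dB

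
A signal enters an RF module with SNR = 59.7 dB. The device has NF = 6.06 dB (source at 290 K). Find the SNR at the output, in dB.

By definition F = SNR_in/SNR_out, so in dB: SNR_out = SNR_in − NF
SNR_out = 59.7 − 6.06 = 53.64 dB

53.64 dB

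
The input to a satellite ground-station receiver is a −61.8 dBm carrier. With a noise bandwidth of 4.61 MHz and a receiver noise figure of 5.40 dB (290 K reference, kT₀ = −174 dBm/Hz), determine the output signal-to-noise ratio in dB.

Noise floor: N = −174 + 10 log₁₀(B) + NF
10 log₁₀(4.61×10⁶) = 66.64 dB
N = −174 + 66.64 + 5.40 = −101.96 dBm
SNR = P_sig − N = −61.8 − (−101.96) = 40.16 dB → 40.2 dB

40.2 dB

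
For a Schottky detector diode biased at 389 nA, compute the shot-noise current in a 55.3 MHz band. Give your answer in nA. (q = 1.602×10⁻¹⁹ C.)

2.63 nA

I_n = √(2qI·B)
2qI·B = 2 × 1.602×10⁻¹⁹ × 3.89×10⁻⁷ × 5.53×10⁷ = 6.89×10⁻¹⁸ A²
I_n = √(6.89×10⁻¹⁸) = 2.63×10⁻⁹ A = 2.63 nA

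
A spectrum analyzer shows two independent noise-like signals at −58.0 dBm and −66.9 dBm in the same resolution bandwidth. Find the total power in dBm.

Convert to linear, add, convert back:
P₁ = 1.58×10⁻⁹ W, P₂ = 2.04×10⁻¹⁰ W
P_tot = 1.79×10⁻⁹ W → 10 log₁₀(P_tot / 10⁻³) = −57.5 dBm

−57.5 dBm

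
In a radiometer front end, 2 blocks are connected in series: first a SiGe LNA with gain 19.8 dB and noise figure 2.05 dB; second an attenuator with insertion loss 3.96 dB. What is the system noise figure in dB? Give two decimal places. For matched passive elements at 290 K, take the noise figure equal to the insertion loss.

2.09 dB

Convert to linear (a loss of L dB is a gain of −L dB): F_i = 10^(NF_i/10), G_i = 10^(G_i,dB/10)
  Stage 1: F_1 = 10^(2.05/10) = 1.603, G_1 = 10^(19.8/10) = 95.50
  Stage 2: F_2 = 10^(3.96/10) = 2.489, G_2 = 10^(−3.96/10) = 0.4018
Friis cascade:
  F = 1.603 + (2.489 − 1)/95.50 = 1.619
NF = 10 log₁₀(1.619) = 2.09 dB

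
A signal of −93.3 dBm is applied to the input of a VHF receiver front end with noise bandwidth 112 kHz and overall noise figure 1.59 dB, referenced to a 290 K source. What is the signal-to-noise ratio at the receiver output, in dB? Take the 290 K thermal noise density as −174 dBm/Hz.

28.6 dB

Noise floor: N = −174 + 10 log₁₀(B) + NF
10 log₁₀(1.12×10⁵) = 50.49 dB
N = −174 + 50.49 + 1.59 = −121.92 dBm
SNR = P_sig − N = −93.3 − (−121.92) = 28.62 dB → 28.6 dB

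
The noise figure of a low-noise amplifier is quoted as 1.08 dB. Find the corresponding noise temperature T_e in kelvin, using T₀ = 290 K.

F = 10^(1.08/10) = 1.28233
T_e = (F − 1)·T₀ = (1.28233 − 1) × 290 = 81.9 K

81.9 K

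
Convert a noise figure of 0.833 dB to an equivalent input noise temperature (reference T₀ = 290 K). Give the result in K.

61.3 K

F = 10^(0.833/10) = 1.21143
T_e = (F − 1)·T₀ = (1.21143 − 1) × 290 = 61.3 K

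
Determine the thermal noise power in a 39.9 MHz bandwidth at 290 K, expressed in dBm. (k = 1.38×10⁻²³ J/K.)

−98.0 dBm

P_n = kTB = 1.38×10⁻²³ × 290 × 3.99×10⁷ = 1.60×10⁻¹³ W
In dBm: 10 log₁₀(1.60×10⁻¹³ / 10⁻³) = −98.0 dBm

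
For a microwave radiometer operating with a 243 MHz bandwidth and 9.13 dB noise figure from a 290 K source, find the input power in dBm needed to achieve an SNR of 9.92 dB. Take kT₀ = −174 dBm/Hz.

Sensitivity = −174 + 10 log₁₀(B) + NF + SNR_min
= −174 + 83.86 + 9.13 + 9.92
= −71.09 dBm → −71.1 dBm

−71.1 dBm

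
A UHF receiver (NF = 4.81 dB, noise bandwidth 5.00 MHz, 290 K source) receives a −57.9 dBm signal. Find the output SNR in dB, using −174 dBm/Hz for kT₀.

Noise floor: N = −174 + 10 log₁₀(B) + NF
10 log₁₀(5.00×10⁶) = 66.99 dB
N = −174 + 66.99 + 4.81 = −102.20 dBm
SNR = P_sig − N = −57.9 − (−102.20) = 44.30 dB → 44.3 dB

44.3 dB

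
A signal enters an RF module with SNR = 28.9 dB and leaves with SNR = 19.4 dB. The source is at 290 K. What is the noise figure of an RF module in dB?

9.5 dB

NF (dB) = SNR_in(dB) − SNR_out(dB) when the source is at T₀
NF = 28.9 − 19.4 = 9.5 dB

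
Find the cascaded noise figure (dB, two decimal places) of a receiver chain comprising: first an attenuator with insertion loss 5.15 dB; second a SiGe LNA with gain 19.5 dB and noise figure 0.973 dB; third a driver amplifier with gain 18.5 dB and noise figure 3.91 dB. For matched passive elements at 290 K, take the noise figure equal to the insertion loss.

Convert to linear (a loss of L dB is a gain of −L dB): F_i = 10^(NF_i/10), G_i = 10^(G_i,dB/10)
  Stage 1: F_1 = 10^(5.15/10) = 3.273, G_1 = 10^(−5.15/10) = 0.3055
  Stage 2: F_2 = 10^(0.973/10) = 1.251, G_2 = 10^(19.5/10) = 89.13
  Stage 3: F_3 = 10^(3.91/10) = 2.460, G_3 = 10^(18.5/10) = 70.79
Friis cascade:
  F = 3.273 + (1.251 − 1)/0.3055 + (2.460 − 1)/27.23 = 4.149
NF = 10 log₁₀(4.149) = 6.18 dB

6.18 dB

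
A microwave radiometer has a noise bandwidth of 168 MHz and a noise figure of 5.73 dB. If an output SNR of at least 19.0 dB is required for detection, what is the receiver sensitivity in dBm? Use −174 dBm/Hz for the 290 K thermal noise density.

Sensitivity = −174 + 10 log₁₀(B) + NF + SNR_min
= −174 + 82.25 + 5.73 + 19.0
= −67.02 dBm → −67.0 dBm

−67.0 dBm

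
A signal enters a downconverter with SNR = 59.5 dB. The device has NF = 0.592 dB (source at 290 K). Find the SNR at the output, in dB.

By definition F = SNR_in/SNR_out, so in dB: SNR_out = SNR_in − NF
SNR_out = 59.5 − 0.592 = 58.908 dB

58.908 dB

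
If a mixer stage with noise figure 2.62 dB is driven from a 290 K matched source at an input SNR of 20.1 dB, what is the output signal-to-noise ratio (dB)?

17.48 dB

By definition F = SNR_in/SNR_out, so in dB: SNR_out = SNR_in − NF
SNR_out = 20.1 − 2.62 = 17.48 dB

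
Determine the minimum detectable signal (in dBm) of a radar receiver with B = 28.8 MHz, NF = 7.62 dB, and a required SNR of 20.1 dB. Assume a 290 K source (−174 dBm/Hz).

−71.7 dBm

Sensitivity = −174 + 10 log₁₀(B) + NF + SNR_min
= −174 + 74.59 + 7.62 + 20.1
= −71.69 dBm → −71.7 dBm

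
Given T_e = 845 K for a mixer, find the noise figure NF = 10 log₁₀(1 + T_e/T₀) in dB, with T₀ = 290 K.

5.93 dB

F = 1 + T_e/T₀ = 1 + 845/290 = 3.91379
NF = 10 log₁₀(3.91379) = 5.93 dB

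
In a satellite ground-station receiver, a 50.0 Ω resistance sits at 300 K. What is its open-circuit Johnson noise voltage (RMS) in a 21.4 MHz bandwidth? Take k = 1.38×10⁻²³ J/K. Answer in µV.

V_n = √(4kTRB)
4kTRB = 4 × 1.38×10⁻²³ × 300 × 5.00×10¹ × 2.14×10⁷ = 1.77×10⁻¹¹ V²
V_n = √(1.77×10⁻¹¹) = 4.21×10⁻⁶ V = 4.21 µV

4.21 µV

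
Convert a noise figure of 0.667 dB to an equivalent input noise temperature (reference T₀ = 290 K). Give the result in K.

48.1 K

F = 10^(0.667/10) = 1.166
T_e = (F − 1)·T₀ = (1.166 − 1) × 290 = 48.1 K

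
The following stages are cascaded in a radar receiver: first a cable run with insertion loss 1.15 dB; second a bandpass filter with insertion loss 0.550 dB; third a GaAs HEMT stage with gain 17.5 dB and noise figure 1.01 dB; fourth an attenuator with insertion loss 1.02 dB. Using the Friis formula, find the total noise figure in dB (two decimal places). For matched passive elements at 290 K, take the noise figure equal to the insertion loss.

Convert to linear (a loss of L dB is a gain of −L dB): F_i = 10^(NF_i/10), G_i = 10^(G_i,dB/10)
  Stage 1: F_1 = 10^(1.15/10) = 1.303, G_1 = 10^(−1.15/10) = 0.7674
  Stage 2: F_2 = 10^(0.550/10) = 1.135, G_2 = 10^(−0.550/10) = 0.8810
  Stage 3: F_3 = 10^(1.01/10) = 1.262, G_3 = 10^(17.5/10) = 56.23
  Stage 4: F_4 = 10^(1.02/10) = 1.265, G_4 = 10^(−1.02/10) = 0.7907
Friis cascade:
  F = 1.303 + (1.135 − 1)/0.7674 + (1.262 − 1)/0.6761 + (1.265 − 1)/38.02 = 1.873
NF = 10 log₁₀(1.873) = 2.73 dB

2.73 dB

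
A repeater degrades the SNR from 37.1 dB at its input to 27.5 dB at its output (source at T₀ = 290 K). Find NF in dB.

NF (dB) = SNR_in(dB) − SNR_out(dB) when the source is at T₀
NF = 37.1 − 27.5 = 9.6 dB

9.6 dB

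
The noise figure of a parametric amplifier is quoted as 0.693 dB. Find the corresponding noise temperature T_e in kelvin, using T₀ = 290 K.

F = 10^(0.693/10) = 1.17301
T_e = (F − 1)·T₀ = (1.17301 − 1) × 290 = 50.2 K

50.2 K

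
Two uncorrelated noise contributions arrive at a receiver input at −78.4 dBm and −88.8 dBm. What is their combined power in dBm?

−78.0 dBm

Convert to linear, add, convert back:
P₁ = 1.45×10⁻¹¹ W, P₂ = 1.32×10⁻¹² W
P_tot = 1.58×10⁻¹¹ W → 10 log₁₀(P_tot / 10⁻³) = −78.0 dBm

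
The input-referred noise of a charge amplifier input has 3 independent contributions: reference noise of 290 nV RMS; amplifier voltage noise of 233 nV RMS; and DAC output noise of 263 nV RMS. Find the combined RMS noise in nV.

456 nV

Uncorrelated sources add in power (mean-square): V_tot = √(ΣV_i²)
V_tot = √[(2.90×10⁻⁷)² + (2.33×10⁻⁷)² + (2.63×10⁻⁷)²] = 4.56×10⁻⁷ V = 456 nV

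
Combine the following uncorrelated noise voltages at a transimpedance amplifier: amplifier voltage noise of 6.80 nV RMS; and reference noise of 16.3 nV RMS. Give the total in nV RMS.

17.7 nV

Uncorrelated sources add in power (mean-square): V_tot = √(ΣV_i²)
V_tot = √[(6.80×10⁻⁹)² + (1.63×10⁻⁸)²] = 1.77×10⁻⁸ V = 17.7 nV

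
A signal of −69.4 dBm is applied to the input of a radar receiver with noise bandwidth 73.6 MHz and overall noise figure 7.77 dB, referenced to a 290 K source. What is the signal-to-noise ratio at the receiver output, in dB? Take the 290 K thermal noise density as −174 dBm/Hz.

18.2 dB

Noise floor: N = −174 + 10 log₁₀(B) + NF
10 log₁₀(7.36×10⁷) = 78.67 dB
N = −174 + 78.67 + 7.77 = −87.56 dBm
SNR = P_sig − N = −69.4 − (−87.56) = 18.16 dB → 18.2 dB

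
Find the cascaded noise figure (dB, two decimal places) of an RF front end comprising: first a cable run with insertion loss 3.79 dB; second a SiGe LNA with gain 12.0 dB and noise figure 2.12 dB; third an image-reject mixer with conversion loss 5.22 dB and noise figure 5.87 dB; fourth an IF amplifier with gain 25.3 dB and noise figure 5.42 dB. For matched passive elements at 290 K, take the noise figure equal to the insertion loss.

7.47 dB

Convert to linear (a loss of L dB is a gain of −L dB): F_i = 10^(NF_i/10), G_i = 10^(G_i,dB/10)
  Stage 1: F_1 = 10^(3.79/10) = 2.393, G_1 = 10^(−3.79/10) = 0.4178
  Stage 2: F_2 = 10^(2.12/10) = 1.629, G_2 = 10^(12.0/10) = 15.85
  Stage 3: F_3 = 10^(5.87/10) = 3.864, G_3 = 10^(−5.22/10) = 0.3006
  Stage 4: F_4 = 10^(5.42/10) = 3.483, G_4 = 10^(25.3/10) = 338.8
Friis cascade:
  F = 2.393 + (1.629 − 1)/0.4178 + (3.864 − 1)/6.622 + (3.483 − 1)/1.991 = 5.579
NF = 10 log₁₀(5.579) = 7.47 dB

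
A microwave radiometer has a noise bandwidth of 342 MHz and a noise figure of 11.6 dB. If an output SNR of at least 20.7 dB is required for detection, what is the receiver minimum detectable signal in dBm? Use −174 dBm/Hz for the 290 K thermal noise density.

Sensitivity = −174 + 10 log₁₀(B) + NF + SNR_min
= −174 + 85.34 + 11.6 + 20.7
= −56.36 dBm → −56.4 dBm

−56.4 dBm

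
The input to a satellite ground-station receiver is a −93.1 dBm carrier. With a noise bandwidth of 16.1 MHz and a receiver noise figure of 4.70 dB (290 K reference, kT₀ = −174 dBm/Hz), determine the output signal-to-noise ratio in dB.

4.1 dB

Noise floor: N = −174 + 10 log₁₀(B) + NF
10 log₁₀(1.61×10⁷) = 72.07 dB
N = −174 + 72.07 + 4.70 = −97.23 dBm
SNR = P_sig − N = −93.1 − (−97.23) = 4.13 dB → 4.1 dB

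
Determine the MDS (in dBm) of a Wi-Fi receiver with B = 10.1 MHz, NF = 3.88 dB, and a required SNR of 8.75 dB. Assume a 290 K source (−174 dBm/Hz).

Sensitivity = −174 + 10 log₁₀(B) + NF + SNR_min
= −174 + 70.04 + 3.88 + 8.75
= −91.33 dBm → −91.3 dBm

−91.3 dBm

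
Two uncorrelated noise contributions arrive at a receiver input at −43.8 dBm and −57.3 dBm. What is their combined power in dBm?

Convert to linear, add, convert back:
P₁ = 4.17×10⁻⁸ W, P₂ = 1.86×10⁻⁹ W
P_tot = 4.35×10⁻⁸ W → 10 log₁₀(P_tot / 10⁻³) = −43.6 dBm

−43.6 dBm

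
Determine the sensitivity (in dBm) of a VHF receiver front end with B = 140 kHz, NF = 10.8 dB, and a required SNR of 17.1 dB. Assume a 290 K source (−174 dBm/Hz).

−94.6 dBm

Sensitivity = −174 + 10 log₁₀(B) + NF + SNR_min
= −174 + 51.46 + 10.8 + 17.1
= −94.64 dBm → −94.6 dBm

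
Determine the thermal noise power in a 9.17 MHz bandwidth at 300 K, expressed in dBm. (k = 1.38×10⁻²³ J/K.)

−104.2 dBm

P_n = kTB = 1.38×10⁻²³ × 300 × 9.17×10⁶ = 3.80×10⁻¹⁴ W
In dBm: 10 log₁₀(3.80×10⁻¹⁴ / 10⁻³) = −104.2 dBm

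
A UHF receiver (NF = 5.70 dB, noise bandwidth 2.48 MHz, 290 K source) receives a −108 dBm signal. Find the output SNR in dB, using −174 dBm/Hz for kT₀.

−3.6 dB

Noise floor: N = −174 + 10 log₁₀(B) + NF
10 log₁₀(2.48×10⁶) = 63.94 dB
N = −174 + 63.94 + 5.70 = −104.36 dBm
SNR = P_sig − N = −108 − (−104.36) = −3.64 dB → −3.6 dB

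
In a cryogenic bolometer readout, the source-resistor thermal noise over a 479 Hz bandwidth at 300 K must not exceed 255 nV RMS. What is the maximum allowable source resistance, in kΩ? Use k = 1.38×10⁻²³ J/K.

Johnson–Nyquist: V_n = √(4kTRB) ⇒ R = V_n² / (4kTB)
4kTB = 4 × 1.38×10⁻²³ × 300 × 4.79×10² = 7.93×10⁻¹⁸
R = (2.55×10⁻⁷)² / 7.93×10⁻¹⁸ = 8.20×10³ Ω = 8.20 kΩ

8.20 kΩ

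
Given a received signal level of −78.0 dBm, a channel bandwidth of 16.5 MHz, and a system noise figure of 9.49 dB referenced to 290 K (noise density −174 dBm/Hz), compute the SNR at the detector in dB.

Noise floor: N = −174 + 10 log₁₀(B) + NF
10 log₁₀(1.65×10⁷) = 72.17 dB
N = −174 + 72.17 + 9.49 = −92.34 dBm
SNR = P_sig − N = −78.0 − (−92.34) = 14.34 dB → 14.3 dB

14.3 dB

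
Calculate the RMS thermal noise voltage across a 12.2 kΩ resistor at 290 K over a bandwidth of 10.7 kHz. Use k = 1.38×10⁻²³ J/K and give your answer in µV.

V_n = √(4kTRB)
4kTRB = 4 × 1.38×10⁻²³ × 290 × 1.22×10⁴ × 1.07×10⁴ = 2.09×10⁻¹² V²
V_n = √(2.09×10⁻¹²) = 1.45×10⁻⁶ V = 1.45 µV

1.45 µV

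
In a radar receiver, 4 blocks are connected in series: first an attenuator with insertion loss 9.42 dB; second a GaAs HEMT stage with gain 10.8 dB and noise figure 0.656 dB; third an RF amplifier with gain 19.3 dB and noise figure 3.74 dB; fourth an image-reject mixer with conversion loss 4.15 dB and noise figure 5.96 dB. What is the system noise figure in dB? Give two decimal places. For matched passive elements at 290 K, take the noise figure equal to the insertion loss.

10.49 dB

Convert to linear (a loss of L dB is a gain of −L dB): F_i = 10^(NF_i/10), G_i = 10^(G_i,dB/10)
  Stage 1: F_1 = 10^(9.42/10) = 8.750, G_1 = 10^(−9.42/10) = 0.1143
  Stage 2: F_2 = 10^(0.656/10) = 1.163, G_2 = 10^(10.8/10) = 12.02
  Stage 3: F_3 = 10^(3.74/10) = 2.366, G_3 = 10^(19.3/10) = 85.11
  Stage 4: F_4 = 10^(5.96/10) = 3.945, G_4 = 10^(−4.15/10) = 0.3846
Friis cascade:
  F = 8.750 + (1.163 − 1)/0.1143 + (2.366 − 1)/1.374 + (3.945 − 1)/116.9 = 11.20
NF = 10 log₁₀(11.20) = 10.49 dB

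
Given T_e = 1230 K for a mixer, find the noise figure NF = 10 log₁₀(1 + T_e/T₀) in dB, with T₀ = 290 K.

7.19 dB

F = 1 + T_e/T₀ = 1 + 1230/290 = 5.24138
NF = 10 log₁₀(5.24138) = 7.19 dB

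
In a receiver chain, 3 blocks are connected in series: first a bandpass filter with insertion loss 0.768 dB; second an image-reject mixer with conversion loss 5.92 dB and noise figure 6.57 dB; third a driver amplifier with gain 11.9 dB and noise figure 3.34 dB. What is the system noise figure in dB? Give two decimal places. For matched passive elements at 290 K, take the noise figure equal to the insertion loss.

Convert to linear (a loss of L dB is a gain of −L dB): F_i = 10^(NF_i/10), G_i = 10^(G_i,dB/10)
  Stage 1: F_1 = 10^(0.768/10) = 1.193, G_1 = 10^(−0.768/10) = 0.8379
  Stage 2: F_2 = 10^(6.57/10) = 4.539, G_2 = 10^(−5.92/10) = 0.2559
  Stage 3: F_3 = 10^(3.34/10) = 2.158, G_3 = 10^(11.9/10) = 15.49
Friis cascade:
  F = 1.193 + (4.539 − 1)/0.8379 + (2.158 − 1)/0.2144 = 10.82
NF = 10 log₁₀(10.82) = 10.34 dB

10.34 dB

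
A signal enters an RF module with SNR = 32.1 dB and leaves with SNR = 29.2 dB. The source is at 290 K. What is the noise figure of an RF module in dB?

2.9 dB

NF (dB) = SNR_in(dB) − SNR_out(dB) when the source is at T₀
NF = 32.1 − 29.2 = 2.9 dB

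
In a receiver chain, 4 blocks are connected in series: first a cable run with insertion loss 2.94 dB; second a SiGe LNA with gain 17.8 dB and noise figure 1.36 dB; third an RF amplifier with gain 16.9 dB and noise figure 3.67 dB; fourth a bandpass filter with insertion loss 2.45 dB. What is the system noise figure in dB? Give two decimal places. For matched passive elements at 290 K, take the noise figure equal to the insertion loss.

4.37 dB

Convert to linear (a loss of L dB is a gain of −L dB): F_i = 10^(NF_i/10), G_i = 10^(G_i,dB/10)
  Stage 1: F_1 = 10^(2.94/10) = 1.968, G_1 = 10^(−2.94/10) = 0.5082
  Stage 2: F_2 = 10^(1.36/10) = 1.368, G_2 = 10^(17.8/10) = 60.26
  Stage 3: F_3 = 10^(3.67/10) = 2.328, G_3 = 10^(16.9/10) = 48.98
  Stage 4: F_4 = 10^(2.45/10) = 1.758, G_4 = 10^(−2.45/10) = 0.5689
Friis cascade:
  F = 1.968 + (1.368 − 1)/0.5082 + (2.328 − 1)/30.62 + (1.758 − 1)/1500 = 2.735
NF = 10 log₁₀(2.735) = 4.37 dB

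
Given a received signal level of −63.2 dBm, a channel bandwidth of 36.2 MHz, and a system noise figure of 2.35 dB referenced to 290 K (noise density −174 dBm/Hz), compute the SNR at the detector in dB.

32.9 dB

Noise floor: N = −174 + 10 log₁₀(B) + NF
10 log₁₀(3.62×10⁷) = 75.59 dB
N = −174 + 75.59 + 2.35 = −96.06 dBm
SNR = P_sig − N = −63.2 − (−96.06) = 32.86 dB → 32.9 dB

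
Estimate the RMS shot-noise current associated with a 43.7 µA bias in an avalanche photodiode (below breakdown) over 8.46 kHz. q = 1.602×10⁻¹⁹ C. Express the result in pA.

I_n = √(2qI·B)
2qI·B = 2 × 1.602×10⁻¹⁹ × 4.37×10⁻⁵ × 8.46×10³ = 1.18×10⁻¹⁹ A²
I_n = √(1.18×10⁻¹⁹) = 3.44×10⁻¹⁰ A = 344 pA

344 pA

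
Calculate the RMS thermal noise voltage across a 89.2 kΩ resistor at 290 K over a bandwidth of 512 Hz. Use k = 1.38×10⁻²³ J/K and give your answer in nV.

V_n = √(4kTRB)
4kTRB = 4 × 1.38×10⁻²³ × 290 × 8.92×10⁴ × 5.12×10² = 7.31×10⁻¹³ V²
V_n = √(7.31×10⁻¹³) = 8.55×10⁻⁷ V = 855 nV

855 nV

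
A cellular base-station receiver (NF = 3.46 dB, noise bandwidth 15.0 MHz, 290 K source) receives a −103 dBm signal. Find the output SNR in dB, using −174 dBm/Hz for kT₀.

Noise floor: N = −174 + 10 log₁₀(B) + NF
10 log₁₀(1.50×10⁷) = 71.76 dB
N = −174 + 71.76 + 3.46 = −98.78 dBm
SNR = P_sig − N = −103 − (−98.78) = −4.22 dB → −4.2 dB

−4.2 dB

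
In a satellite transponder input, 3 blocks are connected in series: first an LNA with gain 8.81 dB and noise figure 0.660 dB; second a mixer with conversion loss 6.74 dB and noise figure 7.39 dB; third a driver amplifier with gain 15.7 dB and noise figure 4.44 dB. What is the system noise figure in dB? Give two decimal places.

Convert to linear (a loss of L dB is a gain of −L dB): F_i = 10^(NF_i/10), G_i = 10^(G_i,dB/10)
  Stage 1: F_1 = 10^(0.660/10) = 1.164, G_1 = 10^(8.81/10) = 7.603
  Stage 2: F_2 = 10^(7.39/10) = 5.483, G_2 = 10^(−6.74/10) = 0.2118
  Stage 3: F_3 = 10^(4.44/10) = 2.780, G_3 = 10^(15.7/10) = 37.15
Friis cascade:
  F = 1.164 + (5.483 − 1)/7.603 + (2.780 − 1)/1.611 = 2.859
NF = 10 log₁₀(2.859) = 4.56 dB

4.56 dB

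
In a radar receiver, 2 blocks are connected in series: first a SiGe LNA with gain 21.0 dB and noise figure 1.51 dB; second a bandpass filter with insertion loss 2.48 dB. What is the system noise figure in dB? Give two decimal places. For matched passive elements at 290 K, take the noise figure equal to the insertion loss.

1.53 dB

Convert to linear (a loss of L dB is a gain of −L dB): F_i = 10^(NF_i/10), G_i = 10^(G_i,dB/10)
  Stage 1: F_1 = 10^(1.51/10) = 1.416, G_1 = 10^(21.0/10) = 125.9
  Stage 2: F_2 = 10^(2.48/10) = 1.770, G_2 = 10^(−2.48/10) = 0.5649
Friis cascade:
  F = 1.416 + (1.770 − 1)/125.9 = 1.422
NF = 10 log₁₀(1.422) = 1.53 dB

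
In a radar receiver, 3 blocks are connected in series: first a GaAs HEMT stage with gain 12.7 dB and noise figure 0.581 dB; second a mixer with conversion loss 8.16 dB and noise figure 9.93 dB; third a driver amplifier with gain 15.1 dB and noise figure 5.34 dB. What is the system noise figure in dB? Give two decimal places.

3.92 dB

Convert to linear (a loss of L dB is a gain of −L dB): F_i = 10^(NF_i/10), G_i = 10^(G_i,dB/10)
  Stage 1: F_1 = 10^(0.581/10) = 1.143, G_1 = 10^(12.7/10) = 18.62
  Stage 2: F_2 = 10^(9.93/10) = 9.840, G_2 = 10^(−8.16/10) = 0.1528
  Stage 3: F_3 = 10^(5.34/10) = 3.420, G_3 = 10^(15.1/10) = 32.36
Friis cascade:
  F = 1.143 + (9.840 − 1)/18.62 + (3.420 − 1)/2.844 = 2.469
NF = 10 log₁₀(2.469) = 3.92 dB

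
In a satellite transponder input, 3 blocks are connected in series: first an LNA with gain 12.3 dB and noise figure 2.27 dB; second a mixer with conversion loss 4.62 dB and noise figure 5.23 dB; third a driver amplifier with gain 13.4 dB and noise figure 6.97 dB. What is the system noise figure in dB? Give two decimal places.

3.98 dB

Convert to linear (a loss of L dB is a gain of −L dB): F_i = 10^(NF_i/10), G_i = 10^(G_i,dB/10)
  Stage 1: F_1 = 10^(2.27/10) = 1.687, G_1 = 10^(12.3/10) = 16.98
  Stage 2: F_2 = 10^(5.23/10) = 3.334, G_2 = 10^(−4.62/10) = 0.3451
  Stage 3: F_3 = 10^(6.97/10) = 4.977, G_3 = 10^(13.4/10) = 21.88
Friis cascade:
  F = 1.687 + (3.334 − 1)/16.98 + (4.977 − 1)/5.861 = 2.503
NF = 10 log₁₀(2.503) = 3.98 dB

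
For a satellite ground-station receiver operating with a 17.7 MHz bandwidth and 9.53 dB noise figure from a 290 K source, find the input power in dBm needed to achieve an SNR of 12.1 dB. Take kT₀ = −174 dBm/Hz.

Sensitivity = −174 + 10 log₁₀(B) + NF + SNR_min
= −174 + 72.48 + 9.53 + 12.1
= −79.89 dBm → −79.9 dBm

−79.9 dBm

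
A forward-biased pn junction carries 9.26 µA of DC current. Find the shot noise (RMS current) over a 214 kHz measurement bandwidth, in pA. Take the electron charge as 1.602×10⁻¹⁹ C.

797 pA

I_n = √(2qI·B)
2qI·B = 2 × 1.602×10⁻¹⁹ × 9.26×10⁻⁶ × 2.14×10⁵ = 6.35×10⁻¹⁹ A²
I_n = √(6.35×10⁻¹⁹) = 7.97×10⁻¹⁰ A = 797 pA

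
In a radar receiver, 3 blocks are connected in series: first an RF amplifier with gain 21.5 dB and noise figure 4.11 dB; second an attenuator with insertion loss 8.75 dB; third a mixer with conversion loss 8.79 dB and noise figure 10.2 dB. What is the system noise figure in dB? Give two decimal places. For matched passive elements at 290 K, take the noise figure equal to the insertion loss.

Convert to linear (a loss of L dB is a gain of −L dB): F_i = 10^(NF_i/10), G_i = 10^(G_i,dB/10)
  Stage 1: F_1 = 10^(4.11/10) = 2.576, G_1 = 10^(21.5/10) = 141.3
  Stage 2: F_2 = 10^(8.75/10) = 7.499, G_2 = 10^(−8.75/10) = 0.1334
  Stage 3: F_3 = 10^(10.2/10) = 10.47, G_3 = 10^(−8.79/10) = 0.1321
Friis cascade:
  F = 2.576 + (7.499 − 1)/141.3 + (10.47 − 1)/18.84 = 3.125
NF = 10 log₁₀(3.125) = 4.95 dB

4.95 dB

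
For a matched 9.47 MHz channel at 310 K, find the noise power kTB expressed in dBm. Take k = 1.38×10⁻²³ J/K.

P_n = kTB = 1.38×10⁻²³ × 310 × 9.47×10⁶ = 4.05×10⁻¹⁴ W
In dBm: 10 log₁₀(4.05×10⁻¹⁴ / 10⁻³) = −103.9 dBm

−103.9 dBm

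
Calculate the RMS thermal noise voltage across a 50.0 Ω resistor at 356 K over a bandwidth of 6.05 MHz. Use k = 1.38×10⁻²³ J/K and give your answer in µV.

V_n = √(4kTRB)
4kTRB = 4 × 1.38×10⁻²³ × 356 × 5.00×10¹ × 6.05×10⁶ = 5.94×10⁻¹² V²
V_n = √(5.94×10⁻¹²) = 2.44×10⁻⁶ V = 2.44 µV

2.44 µV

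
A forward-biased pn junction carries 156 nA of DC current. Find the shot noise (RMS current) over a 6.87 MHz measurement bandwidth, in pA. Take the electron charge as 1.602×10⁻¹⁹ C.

I_n = √(2qI·B)
2qI·B = 2 × 1.602×10⁻¹⁹ × 1.56×10⁻⁷ × 6.87×10⁶ = 3.43×10⁻¹⁹ A²
I_n = √(3.43×10⁻¹⁹) = 5.86×10⁻¹⁰ A = 586 pA

586 pA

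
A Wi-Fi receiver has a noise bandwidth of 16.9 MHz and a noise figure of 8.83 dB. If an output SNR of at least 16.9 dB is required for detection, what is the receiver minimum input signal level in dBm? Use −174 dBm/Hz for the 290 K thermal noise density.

−76.0 dBm

Sensitivity = −174 + 10 log₁₀(B) + NF + SNR_min
= −174 + 72.28 + 8.83 + 16.9
= −75.99 dBm → −76.0 dBm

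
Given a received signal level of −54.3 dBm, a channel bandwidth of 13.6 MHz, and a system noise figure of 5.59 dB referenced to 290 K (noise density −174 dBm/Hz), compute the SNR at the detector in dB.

42.8 dB

Noise floor: N = −174 + 10 log₁₀(B) + NF
10 log₁₀(1.36×10⁷) = 71.34 dB
N = −174 + 71.34 + 5.59 = −97.07 dBm
SNR = P_sig − N = −54.3 − (−97.07) = 42.77 dB → 42.8 dB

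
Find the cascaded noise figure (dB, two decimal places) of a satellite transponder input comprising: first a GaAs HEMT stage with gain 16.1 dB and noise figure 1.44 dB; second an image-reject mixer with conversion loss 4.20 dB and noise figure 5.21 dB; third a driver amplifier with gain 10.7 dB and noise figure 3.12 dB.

Convert to linear (a loss of L dB is a gain of −L dB): F_i = 10^(NF_i/10), G_i = 10^(G_i,dB/10)
  Stage 1: F_1 = 10^(1.44/10) = 1.393, G_1 = 10^(16.1/10) = 40.74
  Stage 2: F_2 = 10^(5.21/10) = 3.319, G_2 = 10^(−4.20/10) = 0.3802
  Stage 3: F_3 = 10^(3.12/10) = 2.051, G_3 = 10^(10.7/10) = 11.75
Friis cascade:
  F = 1.393 + (3.319 − 1)/40.74 + (2.051 − 1)/15.49 = 1.518
NF = 10 log₁₀(1.518) = 1.81 dB

1.81 dB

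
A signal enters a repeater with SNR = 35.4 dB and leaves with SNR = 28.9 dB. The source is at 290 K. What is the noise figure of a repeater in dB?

NF (dB) = SNR_in(dB) − SNR_out(dB) when the source is at T₀
NF = 35.4 − 28.9 = 6.5 dB

6.5 dB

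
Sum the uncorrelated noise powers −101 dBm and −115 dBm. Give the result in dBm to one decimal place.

−100.8 dBm

Convert to linear, add, convert back:
P₁ = 7.94×10⁻¹⁴ W, P₂ = 3.16×10⁻¹⁵ W
P_tot = 8.26×10⁻¹⁴ W → 10 log₁₀(P_tot / 10⁻³) = −100.8 dBm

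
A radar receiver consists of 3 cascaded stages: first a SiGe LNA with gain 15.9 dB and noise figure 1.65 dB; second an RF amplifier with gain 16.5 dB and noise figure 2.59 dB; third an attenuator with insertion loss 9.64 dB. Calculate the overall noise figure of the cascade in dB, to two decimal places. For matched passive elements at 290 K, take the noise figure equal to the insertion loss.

1.73 dB

Convert to linear (a loss of L dB is a gain of −L dB): F_i = 10^(NF_i/10), G_i = 10^(G_i,dB/10)
  Stage 1: F_1 = 10^(1.65/10) = 1.462, G_1 = 10^(15.9/10) = 38.90
  Stage 2: F_2 = 10^(2.59/10) = 1.816, G_2 = 10^(16.5/10) = 44.67
  Stage 3: F_3 = 10^(9.64/10) = 9.204, G_3 = 10^(−9.64/10) = 0.1086
Friis cascade:
  F = 1.462 + (1.816 − 1)/38.90 + (9.204 − 1)/1738 = 1.488
NF = 10 log₁₀(1.488) = 1.73 dB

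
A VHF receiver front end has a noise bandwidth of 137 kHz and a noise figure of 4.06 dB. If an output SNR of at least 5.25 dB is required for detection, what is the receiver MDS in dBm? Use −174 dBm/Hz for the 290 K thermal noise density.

Sensitivity = −174 + 10 log₁₀(B) + NF + SNR_min
= −174 + 51.37 + 4.06 + 5.25
= −113.32 dBm → −113.3 dBm

−113.3 dBm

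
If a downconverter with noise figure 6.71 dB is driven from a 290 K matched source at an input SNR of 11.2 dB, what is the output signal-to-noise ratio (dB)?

4.49 dB

By definition F = SNR_in/SNR_out, so in dB: SNR_out = SNR_in − NF
SNR_out = 11.2 − 6.71 = 4.49 dB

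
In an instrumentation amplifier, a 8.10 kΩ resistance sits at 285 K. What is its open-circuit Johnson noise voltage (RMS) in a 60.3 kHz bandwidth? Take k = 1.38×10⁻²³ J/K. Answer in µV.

2.77 µV

V_n = √(4kTRB)
4kTRB = 4 × 1.38×10⁻²³ × 285 × 8.10×10³ × 6.03×10⁴ = 7.68×10⁻¹² V²
V_n = √(7.68×10⁻¹²) = 2.77×10⁻⁶ V = 2.77 µV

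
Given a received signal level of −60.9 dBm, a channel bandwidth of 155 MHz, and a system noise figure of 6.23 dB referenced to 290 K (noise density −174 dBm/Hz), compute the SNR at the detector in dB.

25.0 dB

Noise floor: N = −174 + 10 log₁₀(B) + NF
10 log₁₀(1.55×10⁸) = 81.9 dB
N = −174 + 81.9 + 6.23 = −85.87 dBm
SNR = P_sig − N = −60.9 − (−85.87) = 24.97 dB → 25.0 dB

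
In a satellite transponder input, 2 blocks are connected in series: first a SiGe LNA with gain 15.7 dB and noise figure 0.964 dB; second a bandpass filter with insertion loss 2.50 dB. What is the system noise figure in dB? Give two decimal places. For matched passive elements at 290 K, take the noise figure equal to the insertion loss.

1.04 dB

Convert to linear (a loss of L dB is a gain of −L dB): F_i = 10^(NF_i/10), G_i = 10^(G_i,dB/10)
  Stage 1: F_1 = 10^(0.964/10) = 1.249, G_1 = 10^(15.7/10) = 37.15
  Stage 2: F_2 = 10^(2.50/10) = 1.778, G_2 = 10^(−2.50/10) = 0.5623
Friis cascade:
  F = 1.249 + (1.778 − 1)/37.15 = 1.269
NF = 10 log₁₀(1.269) = 1.04 dB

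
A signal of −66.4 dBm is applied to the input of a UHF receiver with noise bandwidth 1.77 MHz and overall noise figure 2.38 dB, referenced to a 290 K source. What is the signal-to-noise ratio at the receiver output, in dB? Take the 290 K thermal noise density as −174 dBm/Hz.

Noise floor: N = −174 + 10 log₁₀(B) + NF
10 log₁₀(1.77×10⁶) = 62.48 dB
N = −174 + 62.48 + 2.38 = −109.14 dBm
SNR = P_sig − N = −66.4 − (−109.14) = 42.74 dB → 42.7 dB

42.7 dB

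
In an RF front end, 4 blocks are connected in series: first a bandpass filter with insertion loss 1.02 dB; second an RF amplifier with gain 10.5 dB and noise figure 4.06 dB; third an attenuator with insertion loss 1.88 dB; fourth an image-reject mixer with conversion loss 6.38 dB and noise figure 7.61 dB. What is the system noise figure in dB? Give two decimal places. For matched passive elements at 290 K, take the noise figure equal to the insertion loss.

6.14 dB

Convert to linear (a loss of L dB is a gain of −L dB): F_i = 10^(NF_i/10), G_i = 10^(G_i,dB/10)
  Stage 1: F_1 = 10^(1.02/10) = 1.265, G_1 = 10^(−1.02/10) = 0.7907
  Stage 2: F_2 = 10^(4.06/10) = 2.547, G_2 = 10^(10.5/10) = 11.22
  Stage 3: F_3 = 10^(1.88/10) = 1.542, G_3 = 10^(−1.88/10) = 0.6486
  Stage 4: F_4 = 10^(7.61/10) = 5.768, G_4 = 10^(−6.38/10) = 0.2301
Friis cascade:
  F = 1.265 + (2.547 − 1)/0.7907 + (1.542 − 1)/8.872 + (5.768 − 1)/5.754 = 4.111
NF = 10 log₁₀(4.111) = 6.14 dB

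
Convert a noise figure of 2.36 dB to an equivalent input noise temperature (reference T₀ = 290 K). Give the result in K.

F = 10^(2.36/10) = 1.72187
T_e = (F − 1)·T₀ = (1.72187 − 1) × 290 = 209 K

209 K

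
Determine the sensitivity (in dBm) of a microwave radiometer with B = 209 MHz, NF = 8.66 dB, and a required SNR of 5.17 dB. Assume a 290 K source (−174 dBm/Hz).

−77.0 dBm

Sensitivity = −174 + 10 log₁₀(B) + NF + SNR_min
= −174 + 83.2 + 8.66 + 5.17
= −76.97 dBm → −77.0 dBm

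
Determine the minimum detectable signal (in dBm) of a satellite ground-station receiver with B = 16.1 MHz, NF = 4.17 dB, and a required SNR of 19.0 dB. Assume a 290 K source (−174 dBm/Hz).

−78.8 dBm

Sensitivity = −174 + 10 log₁₀(B) + NF + SNR_min
= −174 + 72.07 + 4.17 + 19.0
= −78.76 dBm → −78.8 dBm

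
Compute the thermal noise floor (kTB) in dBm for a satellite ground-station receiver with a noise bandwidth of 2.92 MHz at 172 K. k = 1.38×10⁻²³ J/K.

P_n = kTB = 1.38×10⁻²³ × 172 × 2.92×10⁶ = 6.93×10⁻¹⁵ W
In dBm: 10 log₁₀(6.93×10⁻¹⁵ / 10⁻³) = −111.6 dBm

−111.6 dBm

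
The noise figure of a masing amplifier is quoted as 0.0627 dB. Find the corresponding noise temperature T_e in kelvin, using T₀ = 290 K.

4.22 K

F = 10^(0.0627/10) = 1.01454
T_e = (F − 1)·T₀ = (1.01454 − 1) × 290 = 4.22 K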